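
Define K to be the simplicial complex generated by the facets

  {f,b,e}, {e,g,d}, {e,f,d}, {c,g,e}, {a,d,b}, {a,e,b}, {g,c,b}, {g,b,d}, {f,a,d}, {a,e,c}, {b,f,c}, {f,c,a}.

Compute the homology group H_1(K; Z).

Fix the vertex order a < b < c < d < e < f < g and write every simplex with vertices in increasing order. Then dim K = 2 and the simplices of K are:

  0-simplices (7): a, b, c, d, e, f, g
  1-simplices (18): ab, ac, ad, ae, af, bc, bd, be, bf, bg, ce, cf, cg, de, df, dg, ef, eg
  2-simplices (12): abd, abe, ace, acf, adf, bcf, bcg, bdg, bef, ceg, def, deg

giving chain groups C_0 ≅ Z^7, C_1 ≅ Z^18, C_2 ≅ Z^12.

Boundary ∂_1: C_1 → C_0 is given by ∂[p,q] = [q] − [p]. For instance
  ∂ae = e − a.
The resulting 7×18 matrix has rank 6, and its Smith normal form has invariant factors (1,1,1,1,1,1).

The boundary map ∂_2: C_2 → C_1 sends each 2-simplex [p,q,r] to [q,r] − [p,r] + [p,q]. For instance
  ∂bef = ef − bf + be,
  ∂abe = be − ae + ab.
This gives a 18×12 integer matrix of rank 12; reducing to Smith normal form yields diagonal entries (1,1,1,1,1,1,1,1,1,1,1,2).

Reading off H_k = ker ∂_k / im ∂_{k+1}:

  H_1: rank ker ∂_1 − rank ∂_2 = (18 − 6) − 12 = 0, and ∂_2 has invariant factor 2 > 1, so H_1 ≅ Z_2.

H_1 ≅ Z_2.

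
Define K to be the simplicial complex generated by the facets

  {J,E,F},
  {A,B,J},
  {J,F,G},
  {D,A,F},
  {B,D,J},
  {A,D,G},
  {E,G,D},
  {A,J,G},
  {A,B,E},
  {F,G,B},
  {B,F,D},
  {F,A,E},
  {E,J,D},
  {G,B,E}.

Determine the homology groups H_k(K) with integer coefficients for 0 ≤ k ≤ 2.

H_0 ≅ Z,  H_1 ≅ Z^2,  H_2 ≅ Z.

We work with the vertex ordering A < B < D < E < F < G < J. The simplices of K, each written with vertices in increasing order, are:

  0-simplices (7): A, B, D, E, F, G, J
  1-simplices (21): AB, AD, AE, AF, AG, AJ, BD, BE, BF, BG, BJ, DE, DF, DG, DJ, EF, EG, EJ, FG, FJ, GJ
  2-simplices (14): ABE, ABJ, ADF, ADG, AEF, AGJ, BDF, BDJ, BEG, BFG, DEG, DEJ, EFJ, FGJ

so the chain groups are C_0 ≅ Z^7, C_1 ≅ Z^21, C_2 ≅ Z^14.

Boundary ∂_1: C_1 → C_0 is given by ∂[p,q] = [q] − [p]. For instance
  ∂DJ = J − D.
As a 7×21 matrix over Z this has rank 6, with invariant factors (1,1,1,1,1,1).

∂_2: C_2 → C_1 sends each 2-simplex [p,q,r] to [q,r] − [p,r] + [p,q]. For instance
  ∂ADF = DF − AF + AD,
  ∂ABJ = BJ − AJ + AB.
The 21×14 boundary matrix has rank 13 and Smith normal form diag(1,1,1,1,1,1,1,1,1,1,1,1,1).

Now H_k = ker ∂_k / im ∂_{k+1}, so:

  H_0: rank C_0 − rank ∂_1 = 7 − 6 = 1, and the invariant factors of ∂_1 are all 1, so H_0 ≅ Z.
  H_1: rank ker ∂_1 − rank ∂_2 = (21 − 6) − 13 = 2, and the invariant factors of ∂_2 are all 1, so H_1 ≅ Z^2.
  H_2: rank ker ∂_2 − rank ∂_3 = (14 − 13) − 0 = 1, and there is no ∂_3, so H_2 ≅ Z.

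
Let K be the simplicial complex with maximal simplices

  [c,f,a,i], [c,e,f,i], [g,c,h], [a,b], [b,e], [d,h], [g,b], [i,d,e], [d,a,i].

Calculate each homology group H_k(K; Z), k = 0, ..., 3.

Fix the vertex order a < b < c < d < e < f < g < h < i and write every simplex with vertices in increasing order. Then dim K = 3 and the simplices of K are:

  0-simplices (9): a, b, c, d, e, f, g, h, i
  1-simplices (19): ab, ac, ad, af, ai, be, bg, ce, cf, cg, ch, ci, de, dh, di, ef, ei, fi, gh
  2-simplices (10): acf, aci, adi, afi, cef, cei, cfi, cgh, dei, efi
  3-simplices (2): acfi, cefi

so the chain groups are C_0 ≅ Z^9, C_1 ≅ Z^19, C_2 ≅ Z^10, C_3 ≅ Z^2.

Boundary ∂_1: C_1 → C_0 maps an edge to its endpoints' difference, ∂[p,q] = q − p.
This gives a 9×19 integer matrix of rank 8; reducing to Smith normal form yields diagonal entries (1,1,1,1,1,1,1,1).

∂_2: C_2 → C_1 maps a triangle to the signed sum of its edges. For instance
  ∂cgh = gh − ch + cg,
  ∂dei = ei − di + de.
The 19×10 boundary matrix has rank 8 and Smith normal form diag(1,1,1,1,1,1,1,1).

The boundary map ∂_3: C_3 → C_2 sends each 3-simplex σ to the alternating sum Σ_i (−1)^i (σ with its i-th vertex removed). For instance
  ∂acfi = cfi − afi + aci − acf,
  ∂cefi = efi − cfi + cei − cef.
This gives a 10×2 integer matrix of rank 2; reducing to Smith normal form yields diagonal entries (1,1).

Computing H_k = (kernel of ∂_k) / (image of ∂_{k+1}):

  H_0: rank C_0 − rank ∂_1 = 9 − 8 = 1, and the invariant factors of ∂_1 are all 1, so H_0 = Z.
  H_1: rank ker ∂_1 − rank ∂_2 = (19 − 8) − 8 = 3, and the invariant factors of ∂_2 are all 1, so H_1 = Z^3.
  H_2: rank ker ∂_2 − rank ∂_3 = (10 − 8) − 2 = 0, and the invariant factors of ∂_3 are all 1, so H_2 = 0.
  H_3: rank ker ∂_3 − rank ∂_4 = (2 − 2) − 0 = 0, and there is no ∂_4, so H_3 = 0.

H_0 ≅ Z,  H_1 ≅ Z^3,  H_2 = 0,  H_3 = 0.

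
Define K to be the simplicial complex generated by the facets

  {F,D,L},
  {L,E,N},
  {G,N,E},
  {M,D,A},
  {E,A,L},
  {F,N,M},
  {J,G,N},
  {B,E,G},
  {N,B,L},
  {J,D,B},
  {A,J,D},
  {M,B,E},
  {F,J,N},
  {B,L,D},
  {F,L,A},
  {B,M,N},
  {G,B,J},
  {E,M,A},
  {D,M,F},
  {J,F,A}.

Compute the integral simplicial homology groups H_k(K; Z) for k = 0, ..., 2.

K has 10 vertices, 30 edges, 20 triangles.
rank ∂_0 = 0, rank ∂_1 = 9 ⇒ b_0 = 10 − 0 − 9 = 1; all invariant factors of ∂_1 are 1 so no torsion. So H_0 = Z.
rank ∂_1 = 9, rank ∂_2 = 20 ⇒ b_1 = 30 − 9 − 20 = 1; ∂_2 has invariant factor(s) [2] giving torsion. So H_1 = Z ⊕ Z/2Z.
rank ∂_2 = 20, rank ∂_3 = 0 ⇒ b_2 = 20 − 20 − 0 = 0. So H_2 = 0.

H_0 = Z,  H_1 = Z ⊕ Z/2Z,  H_2 = 0.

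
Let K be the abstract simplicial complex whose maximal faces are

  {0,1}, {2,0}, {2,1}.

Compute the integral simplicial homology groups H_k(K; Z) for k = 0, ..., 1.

Fix the vertex order 0 < 1 < 2 and write every simplex with vertices in increasing order. Then dim K = 1 and the simplices of K are:

  0-simplices (3): [0], [1], [2]
  1-simplices (3): [0,1], [0,2], [1,2]

Hence C_0 ≅ Z^3, C_1 ≅ Z^3.

∂_1: C_1 → C_0 is given by ∂[p,q] = [q] − [p]. For instance
  ∂[0,1] = [1] − [0].
The resulting 3×3 matrix has rank 2, and its Smith normal form has invariant factors (1,1).

Reading off H_k = ker ∂_k / im ∂_{k+1}:

  H_0: rank C_0 − rank ∂_1 = 3 − 2 = 1, and the invariant factors of ∂_1 are all 1, so H_0 ≅ Z.
  H_1: rank ker ∂_1 − rank ∂_2 = (3 − 2) − 0 = 1, and there is no ∂_2, so H_1 ≅ Z.

H_0 ≅ Z,  H_1 ≅ Z.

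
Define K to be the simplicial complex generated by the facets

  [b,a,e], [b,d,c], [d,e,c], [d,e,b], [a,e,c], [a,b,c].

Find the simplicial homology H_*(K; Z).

We work with the vertex ordering a < b < c < d < e. The simplices of K, each written with vertices in increasing order, are:

  0-simplices (5): a, b, c, d, e
  1-simplices (9): ab, ac, ae, bc, bd, be, cd, ce, de
  2-simplices (6): abc, abe, ace, bcd, bde, cde

Hence C_0 ≅ Z^5, C_1 ≅ Z^9, C_2 ≅ Z^6.

The boundary map ∂_1: C_1 → C_0 is given by ∂[p,q] = [q] − [p].
This gives a 5×9 integer matrix of rank 4; reducing to Smith normal form yields diagonal entries (1,1,1,1).

∂_2: C_2 → C_1 acts by ∂[p,q,r] = [q,r] − [p,r] + [p,q]. For instance
  ∂abe = be − ae + ab,
  ∂cde = de − ce + cd.
The 9×6 boundary matrix has rank 5 and Smith normal form diag(1,1,1,1,1).

Reading off H_k = ker ∂_k / im ∂_{k+1}:

  H_0: rank C_0 − rank ∂_1 = 5 − 4 = 1, and the invariant factors of ∂_1 are all 1, so H_0 ≅ Z.
  H_1: rank ker ∂_1 − rank ∂_2 = (9 − 4) − 5 = 0, and the invariant factors of ∂_2 are all 1, so H_1 ≅ 0.
  H_2: rank ker ∂_2 − rank ∂_3 = (6 − 5) − 0 = 1, and there is no ∂_3, so H_2 ≅ Z.

H_0 ≅ Z,  H_1 = 0,  H_2 ≅ Z.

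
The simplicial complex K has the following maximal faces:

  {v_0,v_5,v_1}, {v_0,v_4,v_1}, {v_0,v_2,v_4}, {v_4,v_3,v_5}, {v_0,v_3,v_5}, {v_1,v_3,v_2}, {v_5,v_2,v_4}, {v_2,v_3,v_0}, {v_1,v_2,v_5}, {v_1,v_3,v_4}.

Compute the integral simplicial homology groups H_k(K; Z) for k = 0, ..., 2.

H_0 = Z,  H_1 = Z/2,  H_2 = 0.

Order the vertices as v_0 < v_1 < v_2 < v_3 < v_4 < v_5. Listing each simplex with vertices in this order, K has dimension 2 with simplices:

  0-simplices (6): [v_0], [v_1], [v_2], [v_3], [v_4], [v_5]
  1-simplices (15): (15 of them)
  2-simplices (10): [v_0,v_1,v_4], [v_0,v_1,v_5], [v_0,v_2,v_3], [v_0,v_2,v_4], [v_0,v_3,v_5], [v_1,v_2,v_3], [v_1,v_2,v_5], [v_1,v_3,v_4], [v_2,v_4,v_5], [v_3,v_4,v_5]

so the chain groups are C_0 ≅ Z^6, C_1 ≅ Z^15, C_2 ≅ Z^10.

The boundary map ∂_1: C_1 → C_0 sends each edge [p,q] (with p < q) to q − p.
This gives a 6×15 integer matrix of rank 5; reducing to Smith normal form yields diagonal entries (1,1,1,1,1).

Boundary ∂_2: C_2 → C_1 maps a triangle to the signed sum of its edges. For instance
  ∂[v_1,v_2,v_3] = [v_2,v_3] − [v_1,v_3] + [v_1,v_2],
  ∂[v_2,v_4,v_5] = [v_4,v_5] − [v_2,v_5] + [v_2,v_4].
This gives a 15×10 integer matrix of rank 10; reducing to Smith normal form yields diagonal entries (1,1,1,1,1,1,1,1,1,2).

From H_k ≅ ker(∂_k) / im(∂_{k+1}) we obtain:

  H_0: rank C_0 − rank ∂_1 = 6 − 5 = 1, and the invariant factors of ∂_1 are all 1, so H_0 ≅ Z.
  H_1: rank ker ∂_1 − rank ∂_2 = (15 − 5) − 10 = 0, and ∂_2 has invariant factor 2 > 1, so H_1 ≅ Z/2.
  H_2: rank ker ∂_2 − rank ∂_3 = (10 − 10) − 0 = 0, and there is no ∂_3, so H_2 ≅ 0.

As a check, the Euler characteristic is 6 − 15 + 10 = 1, which agrees with 1 − 0 + 0 = 1.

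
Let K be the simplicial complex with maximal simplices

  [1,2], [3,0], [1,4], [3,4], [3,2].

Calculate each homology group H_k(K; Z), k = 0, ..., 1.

H_0 ≅ Z,  H_1 ≅ Z.

K has 5 vertices, 5 edges.
rank ∂_0 = 0, rank ∂_1 = 4 ⇒ b_0 = 5 − 0 − 4 = 1; all invariant factors of ∂_1 are 1 so no torsion. So H_0 ≅ Z.
rank ∂_1 = 4, rank ∂_2 = 0 ⇒ b_1 = 5 − 4 − 0 = 1. So H_1 ≅ Z.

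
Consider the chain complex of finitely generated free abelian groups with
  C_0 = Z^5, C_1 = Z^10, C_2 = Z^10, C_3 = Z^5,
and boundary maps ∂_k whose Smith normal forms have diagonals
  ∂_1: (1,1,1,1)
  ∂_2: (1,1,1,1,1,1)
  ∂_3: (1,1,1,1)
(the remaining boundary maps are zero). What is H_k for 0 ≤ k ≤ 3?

H_0 = Z,  H_1 = 0,  H_2 = 0,  H_3 = Z.

H_0: b_0 = 5 − 0 − 4 = 1; torsion from ∂_1 factors > 1: none. So H_0 = Z.
H_1: b_1 = 10 − 4 − 6 = 0; torsion from ∂_2 factors > 1: none. So H_1 = 0.
H_2: b_2 = 10 − 6 − 4 = 0; torsion from ∂_3 factors > 1: none. So H_2 = 0.
H_3: b_3 = 5 − 4 − 0 = 1; torsion from ∂_4 factors > 1: none. So H_3 = Z.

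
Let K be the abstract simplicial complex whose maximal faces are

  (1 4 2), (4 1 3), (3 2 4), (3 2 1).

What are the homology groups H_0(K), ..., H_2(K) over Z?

We work with the vertex ordering 1 < 2 < 3 < 4. The simplices of K, each written with vertices in increasing order, are:

  0-simplices (4): [1], [2], [3], [4]
  1-simplices (6): [1,2], [1,3], [1,4], [2,3], [2,4], [3,4]
  2-simplices (4): [1,2,3], [1,2,4], [1,3,4], [2,3,4]

giving chain groups C_0 ≅ Z^4, C_1 ≅ Z^6, C_2 ≅ Z^4.

The boundary map ∂_1: C_1 → C_0 is given by ∂[p,q] = [q] − [p]. For instance
  ∂[2,3] = [3] − [2].
This gives a 4×6 integer matrix of rank 3; reducing to Smith normal form yields diagonal entries (1,1,1).

∂_2: C_2 → C_1 maps a triangle to the signed sum of its edges. For instance
  ∂[1,2,3] = [2,3] − [1,3] + [1,2],
  ∂[1,2,4] = [2,4] − [1,4] + [1,2].
The resulting 6×4 matrix has rank 3, and its Smith normal form has invariant factors (1,1,1).

Reading off H_k = ker ∂_k / im ∂_{k+1}:

  H_0: rank C_0 − rank ∂_1 = 4 − 3 = 1, and the invariant factors of ∂_1 are all 1, so H_0 ≅ Z.
  H_1: rank ker ∂_1 − rank ∂_2 = (6 − 3) − 3 = 0, and the invariant factors of ∂_2 are all 1, so H_1 ≅ 0.
  H_2: rank ker ∂_2 − rank ∂_3 = (4 − 3) − 0 = 1, and there is no ∂_3, so H_2 ≅ Z.

As a check, the Euler characteristic is 4 − 6 + 4 = 2, which agrees with 1 − 0 + 1 = 2.
(K is a triangulation of the 2-sphere S^2.)

H_0 ≅ Z,  H_1 = 0,  H_2 ≅ Z.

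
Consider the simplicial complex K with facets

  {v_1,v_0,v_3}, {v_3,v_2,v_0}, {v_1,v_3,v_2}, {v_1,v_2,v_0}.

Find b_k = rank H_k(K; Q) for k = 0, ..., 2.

Fix the vertex order v_0 < v_1 < v_2 < v_3 and write every simplex with vertices in increasing order. Then dim K = 2 and the simplices of K are:

  0-simplices (4): [v_0], [v_1], [v_2], [v_3]
  1-simplices (6): [v_0,v_1], [v_0,v_2], [v_0,v_3], [v_1,v_2], [v_1,v_3], [v_2,v_3]
  2-simplices (4): [v_0,v_1,v_2], [v_0,v_1,v_3], [v_0,v_2,v_3], [v_1,v_2,v_3]

so the chain groups are C_0 ≅ Z^4, C_1 ≅ Z^6, C_2 ≅ Z^4.

∂_1: C_1 → C_0 maps an edge to its endpoints' difference, ∂[p,q] = q − p. For instance
  ∂[v_2,v_3] = [v_3] − [v_2].
As a 4×6 matrix over Z this has rank 3, with invariant factors (1,1,1).

The boundary map ∂_2: C_2 → C_1 sends each 2-simplex [p,q,r] to [q,r] − [p,r] + [p,q]. For instance
  ∂[v_0,v_2,v_3] = [v_2,v_3] − [v_0,v_3] + [v_0,v_2],
  ∂[v_1,v_2,v_3] = [v_2,v_3] − [v_1,v_3] + [v_1,v_2].
The 6×4 boundary matrix has rank 3 and Smith normal form diag(1,1,1).

Reading off H_k = ker ∂_k / im ∂_{k+1}:

  H_0: rank C_0 − rank ∂_1 = 4 − 3 = 1, and the invariant factors of ∂_1 are all 1, so H_0 = Z.
  H_1: rank ker ∂_1 − rank ∂_2 = (6 − 3) − 3 = 0, and the invariant factors of ∂_2 are all 1, so H_1 = 0.
  H_2: rank ker ∂_2 − rank ∂_3 = (4 − 3) − 0 = 1, and there is no ∂_3, so H_2 = Z.

(K is a triangulation of the 2-sphere S^2.)

Hence the Betti numbers are b_0 = 1, b_1 = 0, b_2 = 1.

b_0 = 1, b_1 = 0, b_2 = 1.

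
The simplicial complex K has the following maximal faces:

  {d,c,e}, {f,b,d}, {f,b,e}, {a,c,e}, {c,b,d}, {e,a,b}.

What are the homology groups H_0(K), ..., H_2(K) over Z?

We work with the vertex ordering a < b < c < d < e < f. The simplices of K, each written with vertices in increasing order, are:

  0-simplices (6): a, b, c, d, e, f
  1-simplices (12): ab, ac, ae, bc, bd, be, bf, cd, ce, de, df, ef
  2-simplices (6): abe, ace, bcd, bdf, bef, cde

giving chain groups C_0 ≅ Z^6, C_1 ≅ Z^12, C_2 ≅ Z^6.

The boundary map ∂_1: C_1 → C_0 is given by ∂[p,q] = [q] − [p].
The 6×12 boundary matrix has rank 5 and Smith normal form diag(1,1,1,1,1).

The boundary map ∂_2: C_2 → C_1 sends each 2-simplex [p,q,r] to [q,r] − [p,r] + [p,q]. For instance
  ∂abe = be − ae + ab,
  ∂bef = ef − bf + be.
This gives a 12×6 integer matrix of rank 6; reducing to Smith normal form yields diagonal entries (1,1,1,1,1,1).

Computing H_k = (kernel of ∂_k) / (image of ∂_{k+1}):

  H_0: rank C_0 − rank ∂_1 = 6 − 5 = 1, and the invariant factors of ∂_1 are all 1, so H_0 ≅ Z.
  H_1: rank ker ∂_1 − rank ∂_2 = (12 − 5) − 6 = 1, and the invariant factors of ∂_2 are all 1, so H_1 ≅ Z.
  H_2: rank ker ∂_2 − rank ∂_3 = (6 − 6) − 0 = 0, and there is no ∂_3, so H_2 ≅ 0.

As a check, the Euler characteristic is 6 − 12 + 6 = 0, which agrees with 1 − 1 + 0 = 0.

H_0 ≅ Z,  H_1 ≅ Z,  H_2 = 0.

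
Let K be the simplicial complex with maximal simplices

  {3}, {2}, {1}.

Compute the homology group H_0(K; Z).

H_0 ≅ Z^3.

Order the vertices as 1 < 2 < 3. Listing each simplex with vertices in this order, K has dimension 0 with simplices:

  0-simplices (3): [1], [2], [3]

so the chain groups are C_0 ≅ Z^3.

Now H_k = ker ∂_k / im ∂_{k+1}, so:

  H_0: rank C_0 − rank ∂_1 = 3 − 0 = 3, and there is no ∂_1, so H_0 ≅ Z^3.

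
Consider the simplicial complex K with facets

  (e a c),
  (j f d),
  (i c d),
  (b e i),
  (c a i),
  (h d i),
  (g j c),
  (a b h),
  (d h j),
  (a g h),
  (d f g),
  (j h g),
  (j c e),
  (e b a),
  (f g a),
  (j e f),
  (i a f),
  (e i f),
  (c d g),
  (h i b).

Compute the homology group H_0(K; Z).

Take the total order a < b < c < d < e < f < g < h < i < j on the vertex set. Then K (dimension 2) consists of the simplices:

  0-simplices (10): a, b, c, d, e, f, g, h, i, j
  1-simplices (30): ab, ac, ae, af, ag, ah, ai, be, bh, bi, cd, ce, cg, ci, cj, df, dg, dh, di, dj, ef, ei, ej, fg, fi, fj, gh, gj, hi, hj
  2-simplices (20): abe, abh, ace, aci, afg, afi, agh, bei, bhi, cdg, cdi, cej, cgj, dfg, dfj, dhi, dhj, efi, efj, ghj

giving chain groups C_0 ≅ Z^10, C_1 ≅ Z^30, C_2 ≅ Z^20.

∂_1: C_1 → C_0 sends each edge [p,q] (with p < q) to q − p. For instance
  ∂ae = e − a.
The 10×30 boundary matrix has rank 9 and Smith normal form diag(1,1,1,1,1,1,1,1,1).

∂_2: C_2 → C_1 maps a triangle to the signed sum of its edges. For instance
  ∂ace = ce − ae + ac,
  ∂bei = ei − bi + be.
This gives a 30×20 integer matrix of rank 20; reducing to Smith normal form yields diagonal entries (1,1,1,1,1,1,1,1,1,1,1,1,1,1,1,1,1,1,1,2).

Reading off H_k = ker ∂_k / im ∂_{k+1}:

  H_0: rank C_0 − rank ∂_1 = 10 − 9 = 1, and the invariant factors of ∂_1 are all 1, so H_0 ≅ Z.

H_0 = Z.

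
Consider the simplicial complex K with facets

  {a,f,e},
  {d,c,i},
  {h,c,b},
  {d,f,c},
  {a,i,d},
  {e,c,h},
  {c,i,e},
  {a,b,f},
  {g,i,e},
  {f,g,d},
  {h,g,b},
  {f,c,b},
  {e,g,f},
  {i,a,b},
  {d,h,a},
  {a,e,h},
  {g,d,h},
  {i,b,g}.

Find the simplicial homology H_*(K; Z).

Fix the vertex order a < b < c < d < e < f < g < h < i and write every simplex with vertices in increasing order. Then dim K = 2 and the simplices of K are:

  0-simplices (9): a, b, c, d, e, f, g, h, i
  1-simplices (27): ab, ad, ae, af, ah, ai, bc, bf, bg, bh, bi, cd, ce, cf, ch, ci, df, dg, dh, di, ef, eg, eh, ei, fg, gh, gi
  2-simplices (18): abf, abi, adh, adi, aef, aeh, bcf, bch, bgh, bgi, cdf, cdi, ceh, cei, dfg, dgh, efg, egi

Hence C_0 ≅ Z^9, C_1 ≅ Z^27, C_2 ≅ Z^18.

Boundary ∂_1: C_1 → C_0 is given by ∂[p,q] = [q] − [p]. For instance
  ∂bg = g − b.
The resulting 9×27 matrix has rank 8, and its Smith normal form has invariant factors (1,1,1,1,1,1,1,1).

∂_2: C_2 → C_1 maps a triangle to the signed sum of its edges. For instance
  ∂bch = ch − bh + bc,
  ∂ceh = eh − ch + ce.
The 27×18 boundary matrix has rank 17 and Smith normal form diag(1,1,1,1,1,1,1,1,1,1,1,1,1,1,1,1,1).

Now H_k = ker ∂_k / im ∂_{k+1}, so:

  H_0: rank C_0 − rank ∂_1 = 9 − 8 = 1, and the invariant factors of ∂_1 are all 1, so H_0 ≅ Z.
  H_1: rank ker ∂_1 − rank ∂_2 = (27 − 8) − 17 = 2, and the invariant factors of ∂_2 are all 1, so H_1 ≅ Z^2.
  H_2: rank ker ∂_2 − rank ∂_3 = (18 − 17) − 0 = 1, and there is no ∂_3, so H_2 ≅ Z.

As a check, the Euler characteristic is 9 − 27 + 18 = 0, which agrees with 1 − 2 + 1 = 0.
(K is a triangulation of the torus T^2.)

H_0 ≅ Z,  H_1 ≅ Z^2,  H_2 ≅ Z.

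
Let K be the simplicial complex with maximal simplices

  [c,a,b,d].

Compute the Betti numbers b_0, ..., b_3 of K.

b_0 = 1, b_1 = 0, b_2 = 0, b_3 = 0.

Order the vertices as a < b < c < d. Listing each simplex with vertices in this order, K has dimension 3 with simplices:

  0-simplices (4): a, b, c, d
  1-simplices (6): ab, ac, ad, bc, bd, cd
  2-simplices (4): abc, abd, acd, bcd
  3-simplices (1): abcd

so the chain groups are C_0 ≅ Z^4, C_1 ≅ Z^6, C_2 ≅ Z^4, C_3 ≅ Z^1.

Boundary ∂_1: C_1 → C_0 is given by ∂[p,q] = [q] − [p].
This gives a 4×6 integer matrix of rank 3; reducing to Smith normal form yields diagonal entries (1,1,1).

The boundary map ∂_2: C_2 → C_1 sends each 2-simplex [p,q,r] to [q,r] − [p,r] + [p,q]. For instance
  ∂acd = cd − ad + ac,
  ∂abd = bd − ad + ab.
The 6×4 boundary matrix has rank 3 and Smith normal form diag(1,1,1).

Boundary ∂_3: C_3 → C_2 sends each 3-simplex σ to the alternating sum Σ_i (−1)^i (σ with its i-th vertex removed). For instance
  ∂abcd = bcd − acd + abd − abc.
The 4×1 boundary matrix has rank 1 and Smith normal form diag(1).

Reading off H_k = ker ∂_k / im ∂_{k+1}:

  H_0: rank C_0 − rank ∂_1 = 4 − 3 = 1, and the invariant factors of ∂_1 are all 1, so H_0 = Z.
  H_1: rank ker ∂_1 − rank ∂_2 = (6 − 3) − 3 = 0, and the invariant factors of ∂_2 are all 1, so H_1 = 0.
  H_2: rank ker ∂_2 − rank ∂_3 = (4 − 3) − 1 = 0, and the invariant factors of ∂_3 are all 1, so H_2 = 0.
  H_3: rank ker ∂_3 − rank ∂_4 = (1 − 1) − 0 = 0, and there is no ∂_4, so H_3 = 0.

As a check, the Euler characteristic is 4 − 6 + 4 − 1 = 1, which agrees with 1 − 0 + 0 − 0 = 1.

Hence the Betti numbers are b_0 = 1, b_1 = 0, b_2 = 0, b_3 = 0.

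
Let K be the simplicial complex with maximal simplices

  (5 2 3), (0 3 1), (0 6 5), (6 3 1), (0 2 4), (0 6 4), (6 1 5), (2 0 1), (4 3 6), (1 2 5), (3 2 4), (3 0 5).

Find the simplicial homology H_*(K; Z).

We work with the vertex ordering 0 < 1 < 2 < 3 < 4 < 5 < 6. The simplices of K, each written with vertices in increasing order, are:

  0-simplices (7): [0], [1], [2], [3], [4], [5], [6]
  1-simplices (18): [0,1], [0,2], [0,3], [0,4], [0,5], [0,6], [1,2], [1,3], [1,5], [1,6], [2,3], [2,4], [2,5], [3,4], [3,5], [3,6], [4,6], [5,6]
  2-simplices (12): [0,1,2], [0,1,3], [0,2,4], [0,3,5], [0,4,6], [0,5,6], [1,2,5], [1,3,6], [1,5,6], [2,3,4], [2,3,5], [3,4,6]

Hence C_0 ≅ Z^7, C_1 ≅ Z^18, C_2 ≅ Z^12.

The boundary map ∂_1: C_1 → C_0 maps an edge to its endpoints' difference, ∂[p,q] = q − p. For instance
  ∂[1,5] = [5] − [1].
As a 7×18 matrix over Z this has rank 6, with invariant factors (1,1,1,1,1,1).

∂_2: C_2 → C_1 acts by ∂[p,q,r] = [q,r] − [p,r] + [p,q]. For instance
  ∂[2,3,5] = [3,5] − [2,5] + [2,3],
  ∂[0,2,4] = [2,4] − [0,4] + [0,2].
The resulting 18×12 matrix has rank 12, and its Smith normal form has invariant factors (1,1,1,1,1,1,1,1,1,1,1,2).

From H_k ≅ ker(∂_k) / im(∂_{k+1}) we obtain:

  H_0: rank C_0 − rank ∂_1 = 7 − 6 = 1, and the invariant factors of ∂_1 are all 1, so H_0 = Z.
  H_1: rank ker ∂_1 − rank ∂_2 = (18 − 6) − 12 = 0, and ∂_2 has invariant factor 2 > 1, so H_1 = Z_2.
  H_2: rank ker ∂_2 − rank ∂_3 = (12 − 12) − 0 = 0, and there is no ∂_3, so H_2 = 0.

As a check, the Euler characteristic is 7 − 18 + 12 = 1, which agrees with 1 − 0 + 0 = 1.

H_0 = Z,  H_1 = Z_2,  H_2 = 0.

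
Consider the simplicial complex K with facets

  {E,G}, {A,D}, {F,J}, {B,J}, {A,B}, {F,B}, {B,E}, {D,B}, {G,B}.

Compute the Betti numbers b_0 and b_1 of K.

b_0 = 1, b_1 = 3.

K has 7 vertices, 9 edges.
rank ∂_0 = 0, rank ∂_1 = 6 ⇒ b_0 = 7 − 0 − 6 = 1; all invariant factors of ∂_1 are 1 so no torsion. So H_0 = Z.
rank ∂_1 = 6, rank ∂_2 = 0 ⇒ b_1 = 9 − 6 − 0 = 3. So H_1 = Z^3.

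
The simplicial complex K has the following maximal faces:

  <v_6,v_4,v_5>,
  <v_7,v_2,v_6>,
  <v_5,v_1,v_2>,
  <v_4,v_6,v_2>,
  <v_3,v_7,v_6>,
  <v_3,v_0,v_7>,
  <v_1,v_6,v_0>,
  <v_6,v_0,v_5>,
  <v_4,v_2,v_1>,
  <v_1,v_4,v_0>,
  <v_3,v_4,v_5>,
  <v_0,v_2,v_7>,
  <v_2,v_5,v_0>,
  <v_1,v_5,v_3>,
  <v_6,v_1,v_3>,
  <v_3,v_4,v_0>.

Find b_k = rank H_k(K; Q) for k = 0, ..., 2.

K has 8 vertices, 24 edges, 16 triangles.
rank ∂_0 = 0, rank ∂_1 = 7 ⇒ b_0 = 8 − 0 − 7 = 1; all invariant factors of ∂_1 are 1 so no torsion. So H_0 ≅ Z.
rank ∂_1 = 7, rank ∂_2 = 15 ⇒ b_1 = 24 − 7 − 15 = 2; all invariant factors of ∂_2 are 1 so no torsion. So H_1 ≅ Z^2.
rank ∂_2 = 15, rank ∂_3 = 0 ⇒ b_2 = 16 − 15 − 0 = 1. So H_2 ≅ Z.

b_0 = 1, b_1 = 2, b_2 = 1.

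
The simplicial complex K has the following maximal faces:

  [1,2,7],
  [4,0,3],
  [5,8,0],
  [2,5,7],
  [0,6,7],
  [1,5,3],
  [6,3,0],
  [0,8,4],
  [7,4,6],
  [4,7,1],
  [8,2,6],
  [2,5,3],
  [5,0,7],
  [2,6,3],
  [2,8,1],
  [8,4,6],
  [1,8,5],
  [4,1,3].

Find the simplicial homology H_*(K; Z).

Fix the vertex order 0 < 1 < 2 < 3 < 4 < 5 < 6 < 7 < 8 and write every simplex with vertices in increasing order. Then dim K = 2 and the simplices of K are:

  0-simplices (9): [0], [1], [2], [3], [4], [5], [6], [7], [8]
  1-simplices (27): (27 of them)
  2-simplices (18): [0,3,4], [0,3,6], [0,4,8], [0,5,7], [0,5,8], [0,6,7], [1,2,7], [1,2,8], [1,3,4], [1,3,5], [1,4,7], [1,5,8], [2,3,5], [2,3,6], [2,5,7], [2,6,8], [4,6,7], [4,6,8]

Hence C_0 ≅ Z^9, C_1 ≅ Z^27, C_2 ≅ Z^18.

The boundary map ∂_1: C_1 → C_0 is given by ∂[p,q] = [q] − [p]. For instance
  ∂[2,6] = [6] − [2].
As a 9×27 matrix over Z this has rank 8, with invariant factors (1,1,1,1,1,1,1,1).

∂_2: C_2 → C_1 maps a triangle to the signed sum of its edges. For instance
  ∂[0,5,8] = [5,8] − [0,8] + [0,5],
  ∂[1,3,5] = [3,5] − [1,5] + [1,3].
The resulting 27×18 matrix has rank 18, and its Smith normal form has invariant factors (1,1,1,1,1,1,1,1,1,1,1,1,1,1,1,1,1,2).

From H_k ≅ ker(∂_k) / im(∂_{k+1}) we obtain:

  H_0: rank C_0 − rank ∂_1 = 9 − 8 = 1, and the invariant factors of ∂_1 are all 1, so H_0 = Z.
  H_1: rank ker ∂_1 − rank ∂_2 = (27 − 8) − 18 = 1, and ∂_2 has invariant factor 2 > 1, so H_1 = Z ⊕ Z/2.
  H_2: rank ker ∂_2 − rank ∂_3 = (18 − 18) − 0 = 0, and there is no ∂_3, so H_2 = 0.

H_0 ≅ Z,  H_1 ≅ Z ⊕ Z/2,  H_2 = 0.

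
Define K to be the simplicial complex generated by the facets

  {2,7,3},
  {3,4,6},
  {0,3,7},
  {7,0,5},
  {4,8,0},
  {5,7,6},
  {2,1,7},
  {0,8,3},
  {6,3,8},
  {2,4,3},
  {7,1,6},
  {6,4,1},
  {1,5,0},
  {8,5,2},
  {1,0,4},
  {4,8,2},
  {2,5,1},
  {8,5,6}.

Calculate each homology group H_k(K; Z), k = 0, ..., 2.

H_0 ≅ Z,  H_1 ≅ Z × Z/2,  H_2 = 0.

Order the vertices as 0 < 1 < 2 < 3 < 4 < 5 < 6 < 7 < 8. Listing each simplex with vertices in this order, K has dimension 2 with simplices:

  0-simplices (9): [0], [1], [2], [3], [4], [5], [6], [7], [8]
  1-simplices (27): (27 of them)
  2-simplices (18): [0,1,4], [0,1,5], [0,3,7], [0,3,8], [0,4,8], [0,5,7], [1,2,5], [1,2,7], [1,4,6], [1,6,7], [2,3,4], [2,3,7], [2,4,8], [2,5,8], [3,4,6], [3,6,8], [5,6,7], [5,6,8]

Hence C_0 ≅ Z^9, C_1 ≅ Z^27, C_2 ≅ Z^18.

Boundary ∂_1: C_1 → C_0 sends each edge [p,q] (with p < q) to q − p.
The 9×27 boundary matrix has rank 8 and Smith normal form diag(1,1,1,1,1,1,1,1).

Boundary ∂_2: C_2 → C_1 acts by ∂[p,q,r] = [q,r] − [p,r] + [p,q]. For instance
  ∂[3,4,6] = [4,6] − [3,6] + [3,4],
  ∂[0,3,7] = [3,7] − [0,7] + [0,3].
This gives a 27×18 integer matrix of rank 18; reducing to Smith normal form yields diagonal entries (1,1,1,1,1,1,1,1,1,1,1,1,1,1,1,1,1,2).

From H_k ≅ ker(∂_k) / im(∂_{k+1}) we obtain:

  H_0: rank C_0 − rank ∂_1 = 9 − 8 = 1, and the invariant factors of ∂_1 are all 1, so H_0 ≅ Z.
  H_1: rank ker ∂_1 − rank ∂_2 = (27 − 8) − 18 = 1, and ∂_2 has invariant factor 2 > 1, so H_1 ≅ Z × Z/2.
  H_2: rank ker ∂_2 − rank ∂_3 = (18 − 18) − 0 = 0, and there is no ∂_3, so H_2 ≅ 0.

As a check, the Euler characteristic is 9 − 27 + 18 = 0, which agrees with 1 − 1 + 0 = 0.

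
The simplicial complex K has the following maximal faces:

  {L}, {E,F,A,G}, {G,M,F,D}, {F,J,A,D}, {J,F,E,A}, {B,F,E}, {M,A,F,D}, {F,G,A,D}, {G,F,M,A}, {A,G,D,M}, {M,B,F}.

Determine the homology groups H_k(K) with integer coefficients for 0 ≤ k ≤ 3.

H_0 = Z^2,  H_1 = 0,  H_2 = 0,  H_3 = Z.

Fix the vertex order A < B < D < E < F < G < J < L < M and write every simplex with vertices in increasing order. Then dim K = 3 and the simplices of K are:

  0-simplices (9): A, B, D, E, F, G, J, L, M
  1-simplices (20): AD, AE, AF, AG, AJ, AM, BE, BF, BM, DF, DG, DJ, DM, EF, EG, EJ, FG, FJ, FM, GM
  2-simplices (20): ADF, ADG, ADJ, ADM, AEF, AEG, AEJ, AFG, AFJ, AFM, AGM, BEF, BFM, DFG, DFJ, DFM, DGM, EFG, EFJ, FGM
  3-simplices (8): ADFG, ADFJ, ADFM, ADGM, AEFG, AEFJ, AFGM, DFGM

Hence C_0 ≅ Z^9, C_1 ≅ Z^20, C_2 ≅ Z^20, C_3 ≅ Z^8.

The boundary map ∂_1: C_1 → C_0 maps an edge to its endpoints' difference, ∂[p,q] = q − p.
As a 9×20 matrix over Z this has rank 7, with invariant factors (1,1,1,1,1,1,1).

∂_2: C_2 → C_1 sends each 2-simplex [p,q,r] to [q,r] − [p,r] + [p,q]. For instance
  ∂AEF = EF − AF + AE,
  ∂BEF = EF − BF + BE.
As a 20×20 matrix over Z this has rank 13, with invariant factors (1,1,1,1,1,1,1,1,1,1,1,1,1).

∂_3: C_3 → C_2 sends each 3-simplex σ to the alternating sum Σ_i (−1)^i (σ with its i-th vertex removed). For instance
  ∂AEFJ = EFJ − AFJ + AEJ − AEF,
  ∂AEFG = EFG − AFG + AEG − AEF.
This gives a 20×8 integer matrix of rank 7; reducing to Smith normal form yields diagonal entries (1,1,1,1,1,1,1).

Now H_k = ker ∂_k / im ∂_{k+1}, so:

  H_0: rank C_0 − rank ∂_1 = 9 − 7 = 2, and the invariant factors of ∂_1 are all 1, so H_0 ≅ Z^2.
  H_1: rank ker ∂_1 − rank ∂_2 = (20 − 7) − 13 = 0, and the invariant factors of ∂_2 are all 1, so H_1 ≅ 0.
  H_2: rank ker ∂_2 − rank ∂_3 = (20 − 13) − 7 = 0, and the invariant factors of ∂_3 are all 1, so H_2 ≅ 0.
  H_3: rank ker ∂_3 − rank ∂_4 = (8 − 7) − 0 = 1, and there is no ∂_4, so H_3 ≅ Z.

As a check, the Euler characteristic is 9 − 20 + 20 − 8 = 1, which agrees with 2 − 0 + 0 − 1 = 1.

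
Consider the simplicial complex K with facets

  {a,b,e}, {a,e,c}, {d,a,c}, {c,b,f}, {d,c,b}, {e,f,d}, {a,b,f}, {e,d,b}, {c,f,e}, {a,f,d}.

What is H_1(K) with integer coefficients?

We work with the vertex ordering a < b < c < d < e < f. The simplices of K, each written with vertices in increasing order, are:

  0-simplices (6): a, b, c, d, e, f
  1-simplices (15): ab, ac, ad, ae, af, bc, bd, be, bf, cd, ce, cf, de, df, ef
  2-simplices (10): abe, abf, acd, ace, adf, bcd, bcf, bde, cef, def

giving chain groups C_0 ≅ Z^6, C_1 ≅ Z^15, C_2 ≅ Z^10.

The boundary map ∂_1: C_1 → C_0 maps an edge to its endpoints' difference, ∂[p,q] = q − p. For instance
  ∂cd = d − c.
As a 6×15 matrix over Z this has rank 5, with invariant factors (1,1,1,1,1).

∂_2: C_2 → C_1 maps a triangle to the signed sum of its edges. For instance
  ∂adf = df − af + ad,
  ∂bcd = cd − bd + bc.
The resulting 15×10 matrix has rank 10, and its Smith normal form has invariant factors (1,1,1,1,1,1,1,1,1,2).

Reading off H_k = ker ∂_k / im ∂_{k+1}:

  H_1: rank ker ∂_1 − rank ∂_2 = (15 − 5) − 10 = 0, and ∂_2 has invariant factor 2 > 1, so H_1 = Z/2Z.

(K is a triangulation of the real projective plane RP^2.)

H_1 ≅ Z/2Z.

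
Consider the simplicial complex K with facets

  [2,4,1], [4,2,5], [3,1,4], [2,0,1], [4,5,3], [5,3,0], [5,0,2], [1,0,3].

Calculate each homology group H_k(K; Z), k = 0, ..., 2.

K has 6 vertices, 12 edges, 8 triangles.
rank ∂_0 = 0, rank ∂_1 = 5 ⇒ b_0 = 6 − 0 − 5 = 1; all invariant factors of ∂_1 are 1 so no torsion. So H_0 = Z.
rank ∂_1 = 5, rank ∂_2 = 7 ⇒ b_1 = 12 − 5 − 7 = 0; all invariant factors of ∂_2 are 1 so no torsion. So H_1 = 0.
rank ∂_2 = 7, rank ∂_3 = 0 ⇒ b_2 = 8 − 7 − 0 = 1. So H_2 = Z.

H_0 = Z,  H_1 = 0,  H_2 = Z.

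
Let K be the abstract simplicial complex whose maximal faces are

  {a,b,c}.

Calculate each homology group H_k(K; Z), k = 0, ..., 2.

Fix the vertex order a < b < c and write every simplex with vertices in increasing order. Then dim K = 2 and the simplices of K are:

  0-simplices (3): a, b, c
  1-simplices (3): ab, ac, bc
  2-simplices (1): abc

Hence C_0 ≅ Z^3, C_1 ≅ Z^3, C_2 ≅ Z^1.

Boundary ∂_1: C_1 → C_0 sends each edge [p,q] (with p < q) to q − p. For instance
  ∂bc = c − b.
The resulting 3×3 matrix has rank 2, and its Smith normal form has invariant factors (1,1).

∂_2: C_2 → C_1 sends each 2-simplex [p,q,r] to [q,r] − [p,r] + [p,q]. For instance
  ∂abc = bc − ac + ab.
This gives a 3×1 integer matrix of rank 1; reducing to Smith normal form yields diagonal entries (1).

Now H_k = ker ∂_k / im ∂_{k+1}, so:

  H_0: rank C_0 − rank ∂_1 = 3 − 2 = 1, and the invariant factors of ∂_1 are all 1, so H_0 = Z.
  H_1: rank ker ∂_1 − rank ∂_2 = (3 − 2) − 1 = 0, and the invariant factors of ∂_2 are all 1, so H_1 = 0.
  H_2: rank ker ∂_2 − rank ∂_3 = (1 − 1) − 0 = 0, and there is no ∂_3, so H_2 = 0.

(K is a triangulation of the 2-simplex.)

H_0 ≅ Z,  H_1 = 0,  H_2 = 0.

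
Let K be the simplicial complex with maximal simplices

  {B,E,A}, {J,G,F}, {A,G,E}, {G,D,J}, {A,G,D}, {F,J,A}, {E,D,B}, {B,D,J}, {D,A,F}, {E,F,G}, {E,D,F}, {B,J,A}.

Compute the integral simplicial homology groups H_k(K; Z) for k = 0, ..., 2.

Fix the vertex order A < B < D < E < F < G < J and write every simplex with vertices in increasing order. Then dim K = 2 and the simplices of K are:

  0-simplices (7): A, B, D, E, F, G, J
  1-simplices (18): AB, AD, AE, AF, AG, AJ, BD, BE, BJ, DE, DF, DG, DJ, EF, EG, FG, FJ, GJ
  2-simplices (12): ABE, ABJ, ADF, ADG, AEG, AFJ, BDE, BDJ, DEF, DGJ, EFG, FGJ

giving chain groups C_0 ≅ Z^7, C_1 ≅ Z^18, C_2 ≅ Z^12.

Boundary ∂_1: C_1 → C_0 is given by ∂[p,q] = [q] − [p]. For instance
  ∂AB = B − A.
The resulting 7×18 matrix has rank 6, and its Smith normal form has invariant factors (1,1,1,1,1,1).

The boundary map ∂_2: C_2 → C_1 maps a triangle to the signed sum of its edges. For instance
  ∂DEF = EF − DF + DE,
  ∂AEG = EG − AG + AE.
The 18×12 boundary matrix has rank 12 and Smith normal form diag(1,1,1,1,1,1,1,1,1,1,1,2).

Now H_k = ker ∂_k / im ∂_{k+1}, so:

  H_0: rank C_0 − rank ∂_1 = 7 − 6 = 1, and the invariant factors of ∂_1 are all 1, so H_0 = Z.
  H_1: rank ker ∂_1 − rank ∂_2 = (18 − 6) − 12 = 0, and ∂_2 has invariant factor 2 > 1, so H_1 = Z/2.
  H_2: rank ker ∂_2 − rank ∂_3 = (12 − 12) − 0 = 0, and there is no ∂_3, so H_2 = 0.

As a check, the Euler characteristic is 7 − 18 + 12 = 1, which agrees with 1 − 0 + 0 = 1.

H_0 = Z,  H_1 = Z/2,  H_2 = 0.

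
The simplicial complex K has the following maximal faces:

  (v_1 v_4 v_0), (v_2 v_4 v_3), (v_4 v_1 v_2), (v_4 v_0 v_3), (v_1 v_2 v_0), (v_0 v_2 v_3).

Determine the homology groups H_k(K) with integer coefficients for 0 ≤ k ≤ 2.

H_0 ≅ Z,  H_1 = 0,  H_2 ≅ Z.

Order the vertices as v_0 < v_1 < v_2 < v_3 < v_4. Listing each simplex with vertices in this order, K has dimension 2 with simplices:

  0-simplices (5): [v_0], [v_1], [v_2], [v_3], [v_4]
  1-simplices (9): [v_0,v_1], [v_0,v_2], [v_0,v_3], [v_0,v_4], [v_1,v_2], [v_1,v_4], [v_2,v_3], [v_2,v_4], [v_3,v_4]
  2-simplices (6): [v_0,v_1,v_2], [v_0,v_1,v_4], [v_0,v_2,v_3], [v_0,v_3,v_4], [v_1,v_2,v_4], [v_2,v_3,v_4]

giving chain groups C_0 ≅ Z^5, C_1 ≅ Z^9, C_2 ≅ Z^6.

The boundary map ∂_1: C_1 → C_0 is given by ∂[p,q] = [q] − [p]. For instance
  ∂[v_1,v_4] = [v_4] − [v_1].
This gives a 5×9 integer matrix of rank 4; reducing to Smith normal form yields diagonal entries (1,1,1,1).

∂_2: C_2 → C_1 acts by ∂[p,q,r] = [q,r] − [p,r] + [p,q]. For instance
  ∂[v_1,v_2,v_4] = [v_2,v_4] − [v_1,v_4] + [v_1,v_2],
  ∂[v_0,v_3,v_4] = [v_3,v_4] − [v_0,v_4] + [v_0,v_3].
The resulting 9×6 matrix has rank 5, and its Smith normal form has invariant factors (1,1,1,1,1).

From H_k ≅ ker(∂_k) / im(∂_{k+1}) we obtain:

  H_0: rank C_0 − rank ∂_1 = 5 − 4 = 1, and the invariant factors of ∂_1 are all 1, so H_0 = Z.
  H_1: rank ker ∂_1 − rank ∂_2 = (9 − 4) − 5 = 0, and the invariant factors of ∂_2 are all 1, so H_1 = 0.
  H_2: rank ker ∂_2 − rank ∂_3 = (6 − 5) − 0 = 1, and there is no ∂_3, so H_2 = Z.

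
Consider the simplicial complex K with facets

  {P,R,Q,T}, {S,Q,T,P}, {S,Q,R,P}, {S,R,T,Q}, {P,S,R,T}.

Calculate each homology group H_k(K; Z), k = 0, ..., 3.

H_0 ≅ Z,  H_1 = 0,  H_2 = 0,  H_3 ≅ Z.

Take the total order P < Q < R < S < T on the vertex set. Then K (dimension 3) consists of the simplices:

  0-simplices (5): P, Q, R, S, T
  1-simplices (10): PQ, PR, PS, PT, QR, QS, QT, RS, RT, ST
  2-simplices (10): PQR, PQS, PQT, PRS, PRT, PST, QRS, QRT, QST, RST
  3-simplices (5): PQRS, PQRT, PQST, PRST, QRST

so the chain groups are C_0 ≅ Z^5, C_1 ≅ Z^10, C_2 ≅ Z^10, C_3 ≅ Z^5.

∂_1: C_1 → C_0 maps an edge to its endpoints' difference, ∂[p,q] = q − p.
This gives a 5×10 integer matrix of rank 4; reducing to Smith normal form yields diagonal entries (1,1,1,1).

Boundary ∂_2: C_2 → C_1 maps a triangle to the signed sum of its edges. For instance
  ∂QST = ST − QT + QS,
  ∂PRT = RT − PT + PR.
The 10×10 boundary matrix has rank 6 and Smith normal form diag(1,1,1,1,1,1).

Boundary ∂_3: C_3 → C_2 sends each 3-simplex σ to the alternating sum Σ_i (−1)^i (σ with its i-th vertex removed). For instance
  ∂PQRT = QRT − PRT + PQT − PQR,
  ∂PRST = RST − PST + PRT − PRS.
The resulting 10×5 matrix has rank 4, and its Smith normal form has invariant factors (1,1,1,1).

Computing H_k = (kernel of ∂_k) / (image of ∂_{k+1}):

  H_0: rank C_0 − rank ∂_1 = 5 − 4 = 1, and the invariant factors of ∂_1 are all 1, so H_0 ≅ Z.
  H_1: rank ker ∂_1 − rank ∂_2 = (10 − 4) − 6 = 0, and the invariant factors of ∂_2 are all 1, so H_1 ≅ 0.
  H_2: rank ker ∂_2 − rank ∂_3 = (10 − 6) − 4 = 0, and the invariant factors of ∂_3 are all 1, so H_2 ≅ 0.
  H_3: rank ker ∂_3 − rank ∂_4 = (5 − 4) − 0 = 1, and there is no ∂_4, so H_3 ≅ Z.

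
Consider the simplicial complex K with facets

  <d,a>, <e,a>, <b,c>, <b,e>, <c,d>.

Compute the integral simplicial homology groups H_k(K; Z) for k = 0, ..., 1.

K has 5 vertices, 5 edges.
rank ∂_0 = 0, rank ∂_1 = 4 ⇒ b_0 = 5 − 0 − 4 = 1; all invariant factors of ∂_1 are 1 so no torsion. So H_0 ≅ Z.
rank ∂_1 = 4, rank ∂_2 = 0 ⇒ b_1 = 5 − 4 − 0 = 1. So H_1 ≅ Z.

H_0 = Z,  H_1 = Z.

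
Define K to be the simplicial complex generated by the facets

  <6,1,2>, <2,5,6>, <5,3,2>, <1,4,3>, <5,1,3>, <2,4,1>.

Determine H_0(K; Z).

We work with the vertex ordering 1 < 2 < 3 < 4 < 5 < 6. The simplices of K, each written with vertices in increasing order, are:

  0-simplices (6): [1], [2], [3], [4], [5], [6]
  1-simplices (12): [1,2], [1,3], [1,4], [1,5], [1,6], [2,3], [2,4], [2,5], [2,6], [3,4], [3,5], [5,6]
  2-simplices (6): [1,2,4], [1,2,6], [1,3,4], [1,3,5], [2,3,5], [2,5,6]

Hence C_0 ≅ Z^6, C_1 ≅ Z^12, C_2 ≅ Z^6.

∂_1: C_1 → C_0 maps an edge to its endpoints' difference, ∂[p,q] = q − p. For instance
  ∂[1,2] = [2] − [1].
This gives a 6×12 integer matrix of rank 5; reducing to Smith normal form yields diagonal entries (1,1,1,1,1).

The boundary map ∂_2: C_2 → C_1 sends each 2-simplex [p,q,r] to [q,r] − [p,r] + [p,q]. For instance
  ∂[2,5,6] = [5,6] − [2,6] + [2,5],
  ∂[1,3,5] = [3,5] − [1,5] + [1,3].
As a 12×6 matrix over Z this has rank 6, with invariant factors (1,1,1,1,1,1).

Now H_k = ker ∂_k / im ∂_{k+1}, so:

  H_0: rank C_0 − rank ∂_1 = 6 − 5 = 1, and the invariant factors of ∂_1 are all 1, so H_0 ≅ Z.

(K is a triangulation of the cylinder S^1 x I.)

H_0 ≅ Z.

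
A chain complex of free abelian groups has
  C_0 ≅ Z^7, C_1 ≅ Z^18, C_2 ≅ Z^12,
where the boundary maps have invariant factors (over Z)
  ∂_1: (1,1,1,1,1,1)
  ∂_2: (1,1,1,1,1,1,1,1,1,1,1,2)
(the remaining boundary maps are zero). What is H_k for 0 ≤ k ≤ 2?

H_0: b_0 = 7 − 0 − 6 = 1; torsion from ∂_1 factors > 1: none. So H_0 = Z.
H_1: b_1 = 18 − 6 − 12 = 0; torsion from ∂_2 factors > 1: [2]. So H_1 = Z/2.
H_2: b_2 = 12 − 12 − 0 = 0; torsion from ∂_3 factors > 1: none. So H_2 = 0.

H_0 = Z,  H_1 = Z/2,  H_2 = 0.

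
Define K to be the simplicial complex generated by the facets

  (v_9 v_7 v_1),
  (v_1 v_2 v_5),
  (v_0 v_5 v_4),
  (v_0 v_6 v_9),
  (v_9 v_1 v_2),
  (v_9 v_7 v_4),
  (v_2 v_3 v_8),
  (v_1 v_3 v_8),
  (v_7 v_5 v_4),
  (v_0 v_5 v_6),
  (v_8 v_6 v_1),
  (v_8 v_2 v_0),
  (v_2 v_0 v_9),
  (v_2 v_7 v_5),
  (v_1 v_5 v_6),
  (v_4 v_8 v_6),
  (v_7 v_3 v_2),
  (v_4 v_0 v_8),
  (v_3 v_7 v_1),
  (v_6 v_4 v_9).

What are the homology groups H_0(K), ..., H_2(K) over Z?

H_0 ≅ Z,  H_1 ≅ Z ⊕ Z/2Z,  H_2 = 0.

Fix the vertex order v_0 < v_1 < v_2 < v_3 < v_4 < v_5 < v_6 < v_7 < v_8 < v_9 and write every simplex with vertices in increasing order. Then dim K = 2 and the simplices of K are:

  0-simplices (10): [v_0], [v_1], [v_2], [v_3], [v_4], [v_5], [v_6], [v_7], [v_8], [v_9]
  1-simplices (30): (30 of them)
  2-simplices (20): (20 of them)

giving chain groups C_0 ≅ Z^10, C_1 ≅ Z^30, C_2 ≅ Z^20.

∂_1: C_1 → C_0 maps an edge to its endpoints' difference, ∂[p,q] = q − p.
This gives a 10×30 integer matrix of rank 9; reducing to Smith normal form yields diagonal entries (1,1,1,1,1,1,1,1,1).

∂_2: C_2 → C_1 sends each 2-simplex [p,q,r] to [q,r] − [p,r] + [p,q]. For instance
  ∂[v_4,v_6,v_9] = [v_6,v_9] − [v_4,v_9] + [v_4,v_6],
  ∂[v_4,v_7,v_9] = [v_7,v_9] − [v_4,v_9] + [v_4,v_7].
The resulting 30×20 matrix has rank 20, and its Smith normal form has invariant factors (1,1,1,1,1,1,1,1,1,1,1,1,1,1,1,1,1,1,1,2).

Reading off H_k = ker ∂_k / im ∂_{k+1}:

  H_0: rank C_0 − rank ∂_1 = 10 − 9 = 1, and the invariant factors of ∂_1 are all 1, so H_0 = Z.
  H_1: rank ker ∂_1 − rank ∂_2 = (30 − 9) − 20 = 1, and ∂_2 has invariant factor 2 > 1, so H_1 = Z ⊕ Z/2Z.
  H_2: rank ker ∂_2 − rank ∂_3 = (20 − 20) − 0 = 0, and there is no ∂_3, so H_2 = 0.

As a check, the Euler characteristic is 10 − 30 + 20 = 0, which agrees with 1 − 1 + 0 = 0.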